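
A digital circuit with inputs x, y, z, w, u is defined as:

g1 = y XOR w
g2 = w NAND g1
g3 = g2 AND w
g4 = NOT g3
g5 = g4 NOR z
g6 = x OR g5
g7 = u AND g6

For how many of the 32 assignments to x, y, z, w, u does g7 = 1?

9

g7 = u AND g6 must be 1, so both u = 1 and g6 = 1.
g6 = x OR g5 must be 1, so at least one of x, g5 is 1.
Enumerating the 32 input combinations, 9 give g7 = 1 and 23 give g7 = 0.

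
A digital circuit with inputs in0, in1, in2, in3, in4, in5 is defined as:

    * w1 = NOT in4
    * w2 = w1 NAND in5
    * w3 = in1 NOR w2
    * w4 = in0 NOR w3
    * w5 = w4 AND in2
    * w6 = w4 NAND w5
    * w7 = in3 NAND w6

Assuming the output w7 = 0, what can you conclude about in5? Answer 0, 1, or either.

Both values of in5 occur among assignments with w7 = 0:
  in5=0: in0=0, in1=0, in2=0, in3=1, in4=0, in5=0
  in5=1: in0=0, in1=0, in2=0, in3=1, in4=0, in5=1

either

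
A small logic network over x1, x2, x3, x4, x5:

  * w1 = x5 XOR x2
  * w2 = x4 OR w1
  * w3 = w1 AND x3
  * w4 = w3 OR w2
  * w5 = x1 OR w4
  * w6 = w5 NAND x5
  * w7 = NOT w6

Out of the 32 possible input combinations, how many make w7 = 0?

w7 = NOT w6 must be 0, so w6 = 1.
Enumerating the 32 input combinations, 18 give w7 = 0 and 14 give w7 = 1.

18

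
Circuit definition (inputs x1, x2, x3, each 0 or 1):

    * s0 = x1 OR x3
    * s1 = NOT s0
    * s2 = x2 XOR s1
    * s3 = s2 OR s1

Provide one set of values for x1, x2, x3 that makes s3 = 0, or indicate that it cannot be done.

x1=0, x2=0, x3=1

s3 = s2 OR s1 must be 0, so both s2 = 0 and s1 = 0.
s2 = x2 XOR s1 must be 0, so x2 and s1 are equal.
s1 = NOT s0 must be 0, so s0 = 1.
Check with x1=0, x2=0, x3=1:
s0 = x1 OR x3 = 0 OR 1 = 1
s1 = NOT s0 = NOT 1 = 0
s2 = x2 XOR s1 = 0 XOR 0 = 0
s3 = s2 OR s1 = 0 OR 0 = 0
So s3 = 0 as required.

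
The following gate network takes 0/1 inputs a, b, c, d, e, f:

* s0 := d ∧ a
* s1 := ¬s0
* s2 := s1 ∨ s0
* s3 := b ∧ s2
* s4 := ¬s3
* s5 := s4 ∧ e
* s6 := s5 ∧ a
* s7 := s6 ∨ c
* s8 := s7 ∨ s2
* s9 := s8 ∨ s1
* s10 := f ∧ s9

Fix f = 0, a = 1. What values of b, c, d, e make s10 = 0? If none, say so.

s10 = f ∧ s9 must be 0, so at least one of f, s9 is 0.
Check with f = 0, a = 1 and b=1, c=0, d=1, e=0:
s0 = d ∧ a = 1 ∧ 1 = 1
s1 = ¬s0 = ¬1 = 0
s2 = s1 ∨ s0 = 0 ∨ 1 = 1
s3 = b ∧ s2 = 1 ∧ 1 = 1
s4 = ¬s3 = ¬1 = 0
s5 = s4 ∧ e = 0 ∧ 0 = 0
s6 = s5 ∧ a = 0 ∧ 1 = 0
s7 = s6 ∨ c = 0 ∨ 0 = 0
s8 = s7 ∨ s2 = 0 ∨ 1 = 1
s9 = s8 ∨ s1 = 1 ∨ 0 = 1
s10 = f ∧ s9 = 0 ∧ 1 = 0
So s10 = 0.

b=1, c=0, d=1, e=0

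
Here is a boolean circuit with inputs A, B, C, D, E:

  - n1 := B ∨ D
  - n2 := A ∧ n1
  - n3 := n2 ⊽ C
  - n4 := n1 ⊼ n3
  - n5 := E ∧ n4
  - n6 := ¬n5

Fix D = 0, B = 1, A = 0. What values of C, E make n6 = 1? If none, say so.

C=0 E=1

n6 = ¬n5 must be 1, so n5 = 0.
n5 = E ∧ n4 must be 0, so at least one of E, n4 is 0.
Check with D = 0, B = 1, A = 0 and C=0, E=1:
n1 = B ∨ D = 1 ∨ 0 = 1
n2 = A ∧ n1 = 0 ∧ 1 = 0
n3 = n2 ⊽ C = 0 ⊽ 0 = 1
n4 = n1 ⊼ n3 = 1 ⊼ 1 = 0
n5 = E ∧ n4 = 1 ∧ 0 = 0
n6 = ¬n5 = ¬0 = 1
So n6 = 1.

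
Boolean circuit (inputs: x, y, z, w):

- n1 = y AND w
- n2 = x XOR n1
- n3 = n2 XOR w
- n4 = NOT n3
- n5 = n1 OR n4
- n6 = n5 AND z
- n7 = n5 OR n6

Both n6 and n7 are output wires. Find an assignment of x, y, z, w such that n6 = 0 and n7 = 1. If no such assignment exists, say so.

Check with x=1, y=1, z=0, w=1:
n1 = y AND w = 1 AND 1 = 1
n2 = x XOR n1 = 1 XOR 1 = 0
n3 = n2 XOR w = 0 XOR 1 = 1
n4 = NOT n3 = NOT 1 = 0
n5 = n1 OR n4 = 1 OR 0 = 1
n6 = n5 AND z = 1 AND 0 = 0
n7 = n5 OR n6 = 1 OR 0 = 1
So n6 = 0 and n7 = 1.

x=1, y=1, z=0, w=1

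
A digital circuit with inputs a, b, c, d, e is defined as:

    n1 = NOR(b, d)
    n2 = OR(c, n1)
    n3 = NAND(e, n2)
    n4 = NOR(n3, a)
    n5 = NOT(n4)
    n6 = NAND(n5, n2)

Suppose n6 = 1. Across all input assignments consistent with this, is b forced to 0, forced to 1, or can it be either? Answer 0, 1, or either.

either

Both values of b occur among assignments with n6 = 1:
  b=0: a=0, b=0, c=0, d=0, e=1
  b=1: a=0, b=1, c=0, d=0, e=0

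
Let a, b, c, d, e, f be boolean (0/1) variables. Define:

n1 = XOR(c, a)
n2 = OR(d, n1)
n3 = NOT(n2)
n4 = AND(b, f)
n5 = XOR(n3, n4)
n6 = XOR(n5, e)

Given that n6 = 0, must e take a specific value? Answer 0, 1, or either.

Both values of e occur among assignments with n6 = 0:
  e=0: a=0, b=0, c=0, d=1, e=0, f=0
  e=1: a=0, b=0, c=0, d=0, e=1, f=0

either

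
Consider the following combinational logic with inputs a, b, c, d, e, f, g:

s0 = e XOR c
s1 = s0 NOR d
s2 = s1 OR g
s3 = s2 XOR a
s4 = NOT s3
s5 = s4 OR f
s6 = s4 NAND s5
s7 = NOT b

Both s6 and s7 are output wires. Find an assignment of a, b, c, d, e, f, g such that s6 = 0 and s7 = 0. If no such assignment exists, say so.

a=0, b=1, c=1, d=0, e=0, f=0, g=0

Check with a=0, b=1, c=1, d=0, e=0, f=0, g=0:
s0 = e XOR c = 0 XOR 1 = 1
s1 = s0 NOR d = 1 NOR 0 = 0
s2 = s1 OR g = 0 OR 0 = 0
s3 = s2 XOR a = 0 XOR 0 = 0
s4 = NOT s3 = NOT 0 = 1
s5 = s4 OR f = 1 OR 0 = 1
s6 = s4 NAND s5 = 1 NAND 1 = 0
s7 = NOT b = NOT 1 = 0
So s6 = 0 and s7 = 0.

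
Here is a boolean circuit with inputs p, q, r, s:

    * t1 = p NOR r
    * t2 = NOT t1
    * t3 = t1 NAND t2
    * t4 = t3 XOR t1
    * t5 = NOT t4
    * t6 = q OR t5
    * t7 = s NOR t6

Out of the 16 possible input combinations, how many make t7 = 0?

t7 = s NOR t6 must be 0, so at least one of s, t6 is 1.
Enumerating the 16 input combinations, 13 give t7 = 0 and 3 give t7 = 1.

13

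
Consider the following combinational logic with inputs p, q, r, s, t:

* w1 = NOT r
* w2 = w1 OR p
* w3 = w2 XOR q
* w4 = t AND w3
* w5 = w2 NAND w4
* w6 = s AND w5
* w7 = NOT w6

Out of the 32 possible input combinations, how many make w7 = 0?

w7 = NOT w6 must be 0, so w6 = 1.
Enumerating the 32 input combinations, 13 give w7 = 0 and 19 give w7 = 1.

13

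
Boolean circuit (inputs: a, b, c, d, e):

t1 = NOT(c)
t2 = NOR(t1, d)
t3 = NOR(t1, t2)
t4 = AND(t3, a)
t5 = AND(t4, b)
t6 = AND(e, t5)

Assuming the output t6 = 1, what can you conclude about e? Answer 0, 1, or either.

1

t6 = AND(e, t5) must be 1, so both e = 1 and t5 = 1.
t5 = AND(t4, b) must be 1, so both t4 = 1 and b = 1.
Every assignment with t6 = 1 has e = 1; there are 1 such assignment(s).
  a=1, b=1, c=1, d=1, e=1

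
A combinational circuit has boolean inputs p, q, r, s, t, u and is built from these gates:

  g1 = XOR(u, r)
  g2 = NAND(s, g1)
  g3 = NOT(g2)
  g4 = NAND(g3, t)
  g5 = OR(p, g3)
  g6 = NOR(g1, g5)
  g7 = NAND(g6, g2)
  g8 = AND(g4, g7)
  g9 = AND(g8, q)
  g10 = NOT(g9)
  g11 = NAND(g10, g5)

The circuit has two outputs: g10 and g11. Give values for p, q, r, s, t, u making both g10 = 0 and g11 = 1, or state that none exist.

Check with p=0, q=1, r=0, s=0, t=0, u=1:
g1 = XOR(u, r) = XOR(1, 0) = 1
g2 = NAND(s, g1) = NAND(0, 1) = 1
g3 = NOT(g2) = NOT 1 = 0
g4 = NAND(g3, t) = NAND(0, 0) = 1
g5 = OR(p, g3) = OR(0, 0) = 0
g6 = NOR(g1, g5) = NOR(1, 0) = 0
g7 = NAND(g6, g2) = NAND(0, 1) = 1
g8 = AND(g4, g7) = AND(1, 1) = 1
g9 = AND(g8, q) = AND(1, 1) = 1
g10 = NOT(g9) = NOT 1 = 0
g11 = NAND(g10, g5) = NAND(0, 0) = 1
So g10 = 0 and g11 = 1.

p=0, q=1, r=0, s=0, t=0, u=1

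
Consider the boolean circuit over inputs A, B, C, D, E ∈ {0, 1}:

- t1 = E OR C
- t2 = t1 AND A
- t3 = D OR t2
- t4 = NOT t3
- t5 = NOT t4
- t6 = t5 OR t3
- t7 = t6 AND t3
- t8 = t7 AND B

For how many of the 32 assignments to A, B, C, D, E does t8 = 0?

t8 = t7 AND B must be 0, so at least one of t7, B is 0.
Enumerating the 32 input combinations, 21 give t8 = 0 and 11 give t8 = 1.

21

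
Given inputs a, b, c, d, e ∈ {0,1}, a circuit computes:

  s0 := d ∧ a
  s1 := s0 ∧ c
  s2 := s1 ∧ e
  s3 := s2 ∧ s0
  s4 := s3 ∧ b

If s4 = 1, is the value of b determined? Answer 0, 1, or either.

s4 = s3 ∧ b must be 1, so both s3 = 1 and b = 1.
s3 = s2 ∧ s0 must be 1, so both s2 = 1 and s0 = 1.
Every assignment with s4 = 1 has b = 1; there are 1 such assignment(s).
  a=1, b=1, c=1, d=1, e=1

1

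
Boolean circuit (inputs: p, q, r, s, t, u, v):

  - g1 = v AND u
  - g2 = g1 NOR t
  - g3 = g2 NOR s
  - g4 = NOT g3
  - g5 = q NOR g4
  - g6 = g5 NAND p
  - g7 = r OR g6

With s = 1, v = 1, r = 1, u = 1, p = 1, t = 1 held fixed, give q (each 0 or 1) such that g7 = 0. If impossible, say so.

no solution exists

With s = 1, v = 1, r = 1, u = 1, p = 1, t = 1 fixed, none of the 2 settings of q give g7 = 0.
For example, with q=1:
g1 = v AND u = 1 AND 1 = 1
g2 = g1 NOR t = 1 NOR 1 = 0
g3 = g2 NOR s = 0 NOR 1 = 0
g4 = NOT g3 = NOT 0 = 1
g5 = q NOR g4 = 1 NOR 1 = 0
g6 = g5 NAND p = 0 NAND 1 = 1
g7 = r OR g6 = 1 OR 1 = 1
giving g7 = 1 ≠ 0.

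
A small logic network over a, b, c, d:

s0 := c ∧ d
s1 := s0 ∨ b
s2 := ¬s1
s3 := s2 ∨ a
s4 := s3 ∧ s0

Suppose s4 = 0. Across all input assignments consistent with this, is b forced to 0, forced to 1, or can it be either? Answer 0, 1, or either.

either

Both values of b occur among assignments with s4 = 0:
  b=0: a=0, b=0, c=0, d=0
  b=1: a=0, b=1, c=0, d=0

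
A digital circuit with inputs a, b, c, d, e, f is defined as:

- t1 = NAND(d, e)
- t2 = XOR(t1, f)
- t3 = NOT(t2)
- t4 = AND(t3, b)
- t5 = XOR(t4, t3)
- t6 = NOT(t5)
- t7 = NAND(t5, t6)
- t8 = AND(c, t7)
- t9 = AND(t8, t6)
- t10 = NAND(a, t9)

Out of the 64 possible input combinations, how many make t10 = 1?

t10 = NAND(a, t9) must be 1, so at least one of a, t9 is 0.
Enumerating the 64 input combinations, 52 give t10 = 1 and 12 give t10 = 0.

52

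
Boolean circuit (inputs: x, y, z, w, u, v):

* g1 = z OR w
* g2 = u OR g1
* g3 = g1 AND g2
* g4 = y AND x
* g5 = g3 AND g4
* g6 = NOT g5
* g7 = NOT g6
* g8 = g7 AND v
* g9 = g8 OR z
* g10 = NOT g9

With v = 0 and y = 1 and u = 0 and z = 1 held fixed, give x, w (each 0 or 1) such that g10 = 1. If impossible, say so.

no solution exists

With v = 0 and y = 1 and u = 0 and z = 1 fixed, none of the 4 settings of x, w give g10 = 1.
For example, with x=0, w=1:
g1 = z OR w = 1 OR 1 = 1
g2 = u OR g1 = 0 OR 1 = 1
g3 = g1 AND g2 = 1 AND 1 = 1
g4 = y AND x = 1 AND 0 = 0
g5 = g3 AND g4 = 1 AND 0 = 0
g6 = NOT g5 = NOT 0 = 1
g7 = NOT g6 = NOT 1 = 0
g8 = g7 AND v = 0 AND 0 = 0
g9 = g8 OR z = 0 OR 1 = 1
g10 = NOT g9 = NOT 1 = 0
giving g10 = 0 ≠ 1.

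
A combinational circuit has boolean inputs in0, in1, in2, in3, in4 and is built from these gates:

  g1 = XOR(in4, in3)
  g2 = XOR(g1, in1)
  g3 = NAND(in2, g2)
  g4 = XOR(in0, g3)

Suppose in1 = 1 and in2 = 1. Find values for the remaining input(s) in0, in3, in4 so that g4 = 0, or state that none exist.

g4 = XOR(in0, g3) must be 0, so in0 and g3 are equal.
Check with in1 = 1 and in2 = 1 and in0=1, in3=1, in4=0:
g1 = XOR(in4, in3) = XOR(0, 1) = 1
g2 = XOR(g1, in1) = XOR(1, 1) = 0
g3 = NAND(in2, g2) = NAND(1, 0) = 1
g4 = XOR(in0, g3) = XOR(1, 1) = 0
So g4 = 0.

in0=1 in3=1 in4=0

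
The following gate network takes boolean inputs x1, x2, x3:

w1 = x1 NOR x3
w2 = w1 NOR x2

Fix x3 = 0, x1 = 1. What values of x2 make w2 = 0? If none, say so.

Check with x3 = 0, x1 = 1 and x2=1:
w1 = x1 NOR x3 = 1 NOR 0 = 0
w2 = w1 NOR x2 = 0 NOR 1 = 0
So w2 = 0.

x2=1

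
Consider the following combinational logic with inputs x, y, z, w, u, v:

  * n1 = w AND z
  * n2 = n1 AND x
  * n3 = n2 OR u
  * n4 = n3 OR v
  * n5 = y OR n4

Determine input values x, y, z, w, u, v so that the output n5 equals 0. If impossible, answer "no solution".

n5 = y OR n4 must be 0, so both y = 0 and n4 = 0.
Check with x=0 y=0 z=0 w=1 u=0 v=0:
n1 = w AND z = 1 AND 0 = 0
n2 = n1 AND x = 0 AND 0 = 0
n3 = n2 OR u = 0 OR 0 = 0
n4 = n3 OR v = 0 OR 0 = 0
n5 = y OR n4 = 0 OR 0 = 0
So n5 = 0 as required.

x=0 y=0 z=0 w=1 u=0 v=0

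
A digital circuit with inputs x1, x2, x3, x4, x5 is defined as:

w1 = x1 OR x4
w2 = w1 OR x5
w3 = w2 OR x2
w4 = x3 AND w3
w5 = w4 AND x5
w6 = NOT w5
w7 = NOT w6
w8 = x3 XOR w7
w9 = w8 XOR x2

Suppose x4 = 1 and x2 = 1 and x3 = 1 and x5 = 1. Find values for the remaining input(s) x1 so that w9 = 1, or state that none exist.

x1=1

Check with x4 = 1 and x2 = 1 and x3 = 1 and x5 = 1 and x1=1:
w1 = x1 OR x4 = 1 OR 1 = 1
w2 = w1 OR x5 = 1 OR 1 = 1
w3 = w2 OR x2 = 1 OR 1 = 1
w4 = x3 AND w3 = 1 AND 1 = 1
w5 = w4 AND x5 = 1 AND 1 = 1
w6 = NOT w5 = NOT 1 = 0
w7 = NOT w6 = NOT 0 = 1
w8 = x3 XOR w7 = 1 XOR 1 = 0
w9 = w8 XOR x2 = 0 XOR 1 = 1
So w9 = 1.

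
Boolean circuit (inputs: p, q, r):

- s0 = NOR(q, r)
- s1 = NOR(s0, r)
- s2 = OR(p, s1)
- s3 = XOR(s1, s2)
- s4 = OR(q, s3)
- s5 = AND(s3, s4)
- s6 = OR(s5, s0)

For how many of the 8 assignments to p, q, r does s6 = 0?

4

s6 = OR(s5, s0) must be 0, so both s5 = 0 and s0 = 0.
s5 = AND(s3, s4) must be 0, so at least one of s3, s4 is 0.
s0 = NOR(q, r) must be 0, so at least one of q, r is 1.
Satisfying assignments:
  p=0, q=0, r=1
  p=0, q=1, r=0
  p=0, q=1, r=1
  p=1, q=1, r=0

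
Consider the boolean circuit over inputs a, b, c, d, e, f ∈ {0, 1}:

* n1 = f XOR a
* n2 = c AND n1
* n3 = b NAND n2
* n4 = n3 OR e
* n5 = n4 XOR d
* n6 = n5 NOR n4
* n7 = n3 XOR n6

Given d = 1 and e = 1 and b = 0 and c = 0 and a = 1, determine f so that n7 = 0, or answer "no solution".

With d = 1 and e = 1 and b = 0 and c = 0 and a = 1 fixed, none of the 2 settings of f give n7 = 0.
For example, with f=0:
n1 = f XOR a = 0 XOR 1 = 1
n2 = c AND n1 = 0 AND 1 = 0
n3 = b NAND n2 = 0 NAND 0 = 1
n4 = n3 OR e = 1 OR 1 = 1
n5 = n4 XOR d = 1 XOR 1 = 0
n6 = n5 NOR n4 = 0 NOR 1 = 0
n7 = n3 XOR n6 = 1 XOR 0 = 1
giving n7 = 1 ≠ 0.

no solution exists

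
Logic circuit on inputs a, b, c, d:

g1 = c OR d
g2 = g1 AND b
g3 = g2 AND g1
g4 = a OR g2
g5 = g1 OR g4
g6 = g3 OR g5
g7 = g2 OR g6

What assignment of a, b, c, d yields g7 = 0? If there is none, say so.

a=0, b=0, c=0, d=0

Check with a=0, b=0, c=0, d=0:
g1 = c OR d = 0 OR 0 = 0
g2 = g1 AND b = 0 AND 0 = 0
g3 = g2 AND g1 = 0 AND 0 = 0
g4 = a OR g2 = 0 OR 0 = 0
g5 = g1 OR g4 = 0 OR 0 = 0
g6 = g3 OR g5 = 0 OR 0 = 0
g7 = g2 OR g6 = 0 OR 0 = 0
So g7 = 0 as required.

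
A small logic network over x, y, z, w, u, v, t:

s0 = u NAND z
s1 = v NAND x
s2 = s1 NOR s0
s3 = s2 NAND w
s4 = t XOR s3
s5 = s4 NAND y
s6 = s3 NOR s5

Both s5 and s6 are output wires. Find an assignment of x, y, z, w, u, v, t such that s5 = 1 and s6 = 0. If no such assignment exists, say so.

x=0, y=1, z=1, w=0, u=0, v=1, t=1

Check with x=0, y=1, z=1, w=0, u=0, v=1, t=1:
s0 = u NAND z = 0 NAND 1 = 1
s1 = v NAND x = 1 NAND 0 = 1
s2 = s1 NOR s0 = 1 NOR 1 = 0
s3 = s2 NAND w = 0 NAND 0 = 1
s4 = t XOR s3 = 1 XOR 1 = 0
s5 = s4 NAND y = 0 NAND 1 = 1
s6 = s3 NOR s5 = 1 NOR 1 = 0
So s5 = 1 and s6 = 0.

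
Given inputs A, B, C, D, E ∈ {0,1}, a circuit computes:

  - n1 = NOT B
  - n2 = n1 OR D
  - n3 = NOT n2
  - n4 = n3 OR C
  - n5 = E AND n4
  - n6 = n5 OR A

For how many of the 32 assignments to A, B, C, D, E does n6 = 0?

11

n6 = n5 OR A must be 0, so both n5 = 0 and A = 0.
n5 = E AND n4 must be 0, so at least one of E, n4 is 0.
Enumerating the 32 input combinations, 11 give n6 = 0 and 21 give n6 = 1.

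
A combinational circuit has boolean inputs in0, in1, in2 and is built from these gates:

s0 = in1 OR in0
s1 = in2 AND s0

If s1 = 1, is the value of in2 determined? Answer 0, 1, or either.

1

s1 = in2 AND s0 must be 1, so both in2 = 1 and s0 = 1.
s0 = in1 OR in0 must be 1, so at least one of in1, in0 is 1.
Every assignment with s1 = 1 has in2 = 1; there are 3 such assignment(s).
  in0=0, in1=1, in2=1
  in0=1, in1=0, in2=1
  in0=1, in1=1, in2=1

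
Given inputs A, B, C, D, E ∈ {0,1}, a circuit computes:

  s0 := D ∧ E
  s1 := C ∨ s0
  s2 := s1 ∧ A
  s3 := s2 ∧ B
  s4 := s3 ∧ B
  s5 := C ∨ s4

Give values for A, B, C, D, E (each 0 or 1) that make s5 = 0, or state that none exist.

s5 = C ∨ s4 must be 0, so both C = 0 and s4 = 0.
s4 = s3 ∧ B must be 0, so at least one of s3, B is 0.
Check with A=1 B=1 C=0 D=0 E=0:
s0 = D ∧ E = 0 ∧ 0 = 0
s1 = C ∨ s0 = 0 ∨ 0 = 0
s2 = s1 ∧ A = 0 ∧ 1 = 0
s3 = s2 ∧ B = 0 ∧ 1 = 0
s4 = s3 ∧ B = 0 ∧ 1 = 0
s5 = C ∨ s4 = 0 ∨ 0 = 0
So s5 = 0 as required.

A=1 B=1 C=0 D=0 E=0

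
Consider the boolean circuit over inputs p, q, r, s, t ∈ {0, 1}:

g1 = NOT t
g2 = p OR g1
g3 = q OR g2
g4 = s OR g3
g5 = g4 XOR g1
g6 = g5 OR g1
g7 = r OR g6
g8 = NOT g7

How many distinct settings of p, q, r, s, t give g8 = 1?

1

g8 = NOT g7 must be 1, so g7 = 0.
Enumerating the 32 input combinations, 1 give g8 = 1 and 31 give g8 = 0.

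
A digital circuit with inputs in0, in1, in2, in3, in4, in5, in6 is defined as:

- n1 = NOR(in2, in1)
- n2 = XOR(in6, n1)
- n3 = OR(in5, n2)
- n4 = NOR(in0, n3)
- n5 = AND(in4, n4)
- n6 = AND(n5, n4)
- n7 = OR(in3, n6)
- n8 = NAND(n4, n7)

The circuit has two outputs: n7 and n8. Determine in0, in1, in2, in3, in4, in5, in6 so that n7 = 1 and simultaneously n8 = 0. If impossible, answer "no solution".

in0=0, in1=1, in2=1, in3=1, in4=0, in5=0, in6=0

Check with in0=0, in1=1, in2=1, in3=1, in4=0, in5=0, in6=0:
n1 = NOR(in2, in1) = NOR(1, 1) = 0
n2 = XOR(in6, n1) = XOR(0, 0) = 0
n3 = OR(in5, n2) = OR(0, 0) = 0
n4 = NOR(in0, n3) = NOR(0, 0) = 1
n5 = AND(in4, n4) = AND(0, 1) = 0
n6 = AND(n5, n4) = AND(0, 1) = 0
n7 = OR(in3, n6) = OR(1, 0) = 1
n8 = NAND(n4, n7) = NAND(1, 1) = 0
So n7 = 1 and n8 = 0.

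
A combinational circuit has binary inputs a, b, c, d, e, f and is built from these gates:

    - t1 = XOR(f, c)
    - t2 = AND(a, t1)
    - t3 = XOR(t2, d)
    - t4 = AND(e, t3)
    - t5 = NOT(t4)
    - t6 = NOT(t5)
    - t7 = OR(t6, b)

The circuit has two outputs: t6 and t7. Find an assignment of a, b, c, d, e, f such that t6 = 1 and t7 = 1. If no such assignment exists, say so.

Check with a=1, b=1, c=0, d=1, e=1, f=0:
t1 = XOR(f, c) = XOR(0, 0) = 0
t2 = AND(a, t1) = AND(1, 0) = 0
t3 = XOR(t2, d) = XOR(0, 1) = 1
t4 = AND(e, t3) = AND(1, 1) = 1
t5 = NOT(t4) = NOT 1 = 0
t6 = NOT(t5) = NOT 0 = 1
t7 = OR(t6, b) = OR(1, 1) = 1
So t6 = 1 and t7 = 1.

a=1, b=1, c=0, d=1, e=1, f=0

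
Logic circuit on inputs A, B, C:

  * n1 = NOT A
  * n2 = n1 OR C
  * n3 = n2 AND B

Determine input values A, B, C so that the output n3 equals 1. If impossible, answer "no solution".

A=0 B=1 C=0

Check with A=0 B=1 C=0:
n1 = NOT A = NOT 0 = 1
n2 = n1 OR C = 1 OR 0 = 1
n3 = n2 AND B = 1 AND 1 = 1
So n3 = 1 as required.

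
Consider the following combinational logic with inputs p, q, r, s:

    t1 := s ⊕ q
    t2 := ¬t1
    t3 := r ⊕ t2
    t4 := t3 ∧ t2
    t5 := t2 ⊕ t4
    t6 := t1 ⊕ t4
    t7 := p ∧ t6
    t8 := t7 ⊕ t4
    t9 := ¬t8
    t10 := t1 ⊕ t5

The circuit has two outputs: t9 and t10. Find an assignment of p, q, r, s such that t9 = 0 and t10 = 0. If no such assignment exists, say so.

p=0 q=0 r=0 s=0

Check with p=0 q=0 r=0 s=0:
t1 = s ⊕ q = 0 ⊕ 0 = 0
t2 = ¬t1 = ¬0 = 1
t3 = r ⊕ t2 = 0 ⊕ 1 = 1
t4 = t3 ∧ t2 = 1 ∧ 1 = 1
t5 = t2 ⊕ t4 = 1 ⊕ 1 = 0
t6 = t1 ⊕ t4 = 0 ⊕ 1 = 1
t7 = p ∧ t6 = 0 ∧ 1 = 0
t8 = t7 ⊕ t4 = 0 ⊕ 1 = 1
t9 = ¬t8 = ¬1 = 0
t10 = t1 ⊕ t5 = 0 ⊕ 0 = 0
So t9 = 0 and t10 = 0.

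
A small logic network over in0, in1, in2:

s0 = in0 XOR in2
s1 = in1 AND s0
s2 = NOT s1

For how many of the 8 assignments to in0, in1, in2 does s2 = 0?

2

s2 = NOT s1 must be 0, so s1 = 1.
s1 = in1 AND s0 must be 1, so both in1 = 1 and s0 = 1.
s0 = in0 XOR in2 must be 1, so in0 and in2 differ.
Satisfying assignments:
  in0=0, in1=1, in2=1
  in0=1, in1=1, in2=0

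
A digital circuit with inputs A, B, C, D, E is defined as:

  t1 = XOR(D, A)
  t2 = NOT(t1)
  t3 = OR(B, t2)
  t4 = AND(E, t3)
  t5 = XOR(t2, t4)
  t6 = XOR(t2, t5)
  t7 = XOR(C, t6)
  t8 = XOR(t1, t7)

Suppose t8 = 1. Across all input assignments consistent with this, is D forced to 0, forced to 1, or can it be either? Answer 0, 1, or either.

either

Both values of D occur among assignments with t8 = 1:
  D=0: A=0, B=0, C=0, D=0, E=1
  D=1: A=0, B=0, C=0, D=1, E=0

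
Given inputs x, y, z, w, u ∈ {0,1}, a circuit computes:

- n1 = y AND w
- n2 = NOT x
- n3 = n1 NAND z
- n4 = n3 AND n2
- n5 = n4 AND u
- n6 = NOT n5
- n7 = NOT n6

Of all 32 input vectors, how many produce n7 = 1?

7

n7 = NOT n6 must be 1, so n6 = 0.
Enumerating the 32 input combinations, 7 give n7 = 1 and 25 give n7 = 0.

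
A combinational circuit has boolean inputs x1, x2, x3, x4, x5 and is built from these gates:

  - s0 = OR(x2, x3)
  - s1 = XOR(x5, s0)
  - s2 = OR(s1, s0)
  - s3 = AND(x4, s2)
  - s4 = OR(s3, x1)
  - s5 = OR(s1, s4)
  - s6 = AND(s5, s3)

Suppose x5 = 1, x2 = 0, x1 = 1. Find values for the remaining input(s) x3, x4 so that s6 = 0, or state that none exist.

x3=1, x4=0

s6 = AND(s5, s3) must be 0, so at least one of s5, s3 is 0.
Check with x5 = 1, x2 = 0, x1 = 1 and x3=1, x4=0:
s0 = OR(x2, x3) = OR(0, 1) = 1
s1 = XOR(x5, s0) = XOR(1, 1) = 0
s2 = OR(s1, s0) = OR(0, 1) = 1
s3 = AND(x4, s2) = AND(0, 1) = 0
s4 = OR(s3, x1) = OR(0, 1) = 1
s5 = OR(s1, s4) = OR(0, 1) = 1
s6 = AND(s5, s3) = AND(1, 0) = 0
So s6 = 0.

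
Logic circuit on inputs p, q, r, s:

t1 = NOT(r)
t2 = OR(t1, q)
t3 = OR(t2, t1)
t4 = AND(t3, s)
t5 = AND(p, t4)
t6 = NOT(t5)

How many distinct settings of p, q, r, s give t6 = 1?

13

t6 = NOT(t5) must be 1, so t5 = 0.
t5 = AND(p, t4) must be 0, so at least one of p, t4 is 0.
Enumerating the 16 input combinations, 13 give t6 = 1 and 3 give t6 = 0.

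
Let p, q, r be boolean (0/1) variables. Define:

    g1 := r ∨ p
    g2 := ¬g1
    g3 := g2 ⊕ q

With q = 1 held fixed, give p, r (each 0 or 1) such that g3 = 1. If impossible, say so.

p=1 r=0

g3 = g2 ⊕ q must be 1, so g2 and q differ.
Check with q = 1 and p=1, r=0:
g1 = r ∨ p = 0 ∨ 1 = 1
g2 = ¬g1 = ¬1 = 0
g3 = g2 ⊕ q = 0 ⊕ 1 = 1
So g3 = 1.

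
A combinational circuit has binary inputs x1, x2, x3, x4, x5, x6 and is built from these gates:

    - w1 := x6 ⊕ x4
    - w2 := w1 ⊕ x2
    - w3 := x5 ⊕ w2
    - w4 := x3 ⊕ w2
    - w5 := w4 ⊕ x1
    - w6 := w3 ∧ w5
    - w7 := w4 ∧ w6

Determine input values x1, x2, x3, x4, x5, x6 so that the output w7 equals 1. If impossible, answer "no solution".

x1=0, x2=0, x3=0, x4=0, x5=0, x6=1

Check with x1=0, x2=0, x3=0, x4=0, x5=0, x6=1:
w1 = x6 ⊕ x4 = 1 ⊕ 0 = 1
w2 = w1 ⊕ x2 = 1 ⊕ 0 = 1
w3 = x5 ⊕ w2 = 0 ⊕ 1 = 1
w4 = x3 ⊕ w2 = 0 ⊕ 1 = 1
w5 = w4 ⊕ x1 = 1 ⊕ 0 = 1
w6 = w3 ∧ w5 = 1 ∧ 1 = 1
w7 = w4 ∧ w6 = 1 ∧ 1 = 1
So w7 = 1 as required.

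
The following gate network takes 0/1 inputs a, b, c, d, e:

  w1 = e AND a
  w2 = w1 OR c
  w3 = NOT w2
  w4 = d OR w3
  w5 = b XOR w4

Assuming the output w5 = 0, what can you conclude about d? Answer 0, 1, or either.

Both values of d occur among assignments with w5 = 0:
  d=0: a=0, b=0, c=1, d=0, e=0
  d=1: a=0, b=1, c=0, d=1, e=0

either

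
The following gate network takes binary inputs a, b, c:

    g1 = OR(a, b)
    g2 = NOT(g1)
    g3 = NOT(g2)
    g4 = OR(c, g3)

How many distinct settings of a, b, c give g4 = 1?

7

g4 = OR(c, g3) must be 1, so at least one of c, g3 is 1.
Enumerating the 8 input combinations, 7 give g4 = 1 and 1 give g4 = 0.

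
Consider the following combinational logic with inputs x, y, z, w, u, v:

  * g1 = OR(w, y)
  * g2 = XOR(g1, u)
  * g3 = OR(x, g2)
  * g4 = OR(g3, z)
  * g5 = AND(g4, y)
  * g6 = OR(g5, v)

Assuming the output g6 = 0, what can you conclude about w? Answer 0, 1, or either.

Both values of w occur among assignments with g6 = 0:
  w=0: x=0, y=0, z=0, w=0, u=0, v=0
  w=1: x=0, y=0, z=0, w=1, u=0, v=0

either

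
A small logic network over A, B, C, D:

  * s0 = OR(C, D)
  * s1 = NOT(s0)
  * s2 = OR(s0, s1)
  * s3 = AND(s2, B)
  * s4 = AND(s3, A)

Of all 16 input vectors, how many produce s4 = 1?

s4 = AND(s3, A) must be 1, so both s3 = 1 and A = 1.
s3 = AND(s2, B) must be 1, so both s2 = 1 and B = 1.
s2 = OR(s0, s1) must be 1, so at least one of s0, s1 is 1.
Satisfying assignments:
  A=1, B=1, C=0, D=0
  A=1, B=1, C=0, D=1
  A=1, B=1, C=1, D=0
  A=1, B=1, C=1, D=1

4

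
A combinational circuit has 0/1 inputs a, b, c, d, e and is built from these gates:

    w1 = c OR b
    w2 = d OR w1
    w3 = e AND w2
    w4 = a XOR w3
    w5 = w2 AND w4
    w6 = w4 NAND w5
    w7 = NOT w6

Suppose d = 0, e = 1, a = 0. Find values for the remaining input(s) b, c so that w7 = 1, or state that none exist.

b=0, c=1

w7 = NOT w6 must be 1, so w6 = 0.
Check with d = 0, e = 1, a = 0 and b=0, c=1:
w1 = c OR b = 1 OR 0 = 1
w2 = d OR w1 = 0 OR 1 = 1
w3 = e AND w2 = 1 AND 1 = 1
w4 = a XOR w3 = 0 XOR 1 = 1
w5 = w2 AND w4 = 1 AND 1 = 1
w6 = w4 NAND w5 = 1 NAND 1 = 0
w7 = NOT w6 = NOT 0 = 1
So w7 = 1.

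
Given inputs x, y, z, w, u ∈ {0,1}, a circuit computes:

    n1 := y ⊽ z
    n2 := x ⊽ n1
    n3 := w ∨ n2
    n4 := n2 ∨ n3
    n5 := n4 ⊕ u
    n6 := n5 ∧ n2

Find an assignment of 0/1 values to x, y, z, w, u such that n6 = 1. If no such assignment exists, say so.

x=0 y=1 z=0 w=1 u=0

n6 = n5 ∧ n2 must be 1, so both n5 = 1 and n2 = 1.
n5 = n4 ⊕ u must be 1, so n4 and u differ.
n2 = x ⊽ n1 must be 1, so both x = 0 and n1 = 0.
Check with x=0 y=1 z=0 w=1 u=0:
n1 = y ⊽ z = 1 ⊽ 0 = 0
n2 = x ⊽ n1 = 0 ⊽ 0 = 1
n3 = w ∨ n2 = 1 ∨ 1 = 1
n4 = n2 ∨ n3 = 1 ∨ 1 = 1
n5 = n4 ⊕ u = 1 ⊕ 0 = 1
n6 = n5 ∧ n2 = 1 ∧ 1 = 1
So n6 = 1 as required.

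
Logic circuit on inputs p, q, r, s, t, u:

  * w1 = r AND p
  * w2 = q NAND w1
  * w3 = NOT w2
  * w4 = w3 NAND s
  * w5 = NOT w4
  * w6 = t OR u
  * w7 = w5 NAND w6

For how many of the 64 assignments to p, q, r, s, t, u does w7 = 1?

w7 = w5 NAND w6 must be 1, so at least one of w5, w6 is 0.
Enumerating the 64 input combinations, 61 give w7 = 1 and 3 give w7 = 0.

61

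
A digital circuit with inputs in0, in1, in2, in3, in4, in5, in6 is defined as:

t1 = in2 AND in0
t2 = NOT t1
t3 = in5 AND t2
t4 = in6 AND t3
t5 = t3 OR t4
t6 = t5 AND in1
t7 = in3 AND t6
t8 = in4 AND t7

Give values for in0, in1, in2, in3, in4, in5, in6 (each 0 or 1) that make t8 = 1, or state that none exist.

in0=0, in1=1, in2=0, in3=1, in4=1, in5=1, in6=1

t8 = in4 AND t7 must be 1, so both in4 = 1 and t7 = 1.
t7 = in3 AND t6 must be 1, so both in3 = 1 and t6 = 1.
Check with in0=0, in1=1, in2=0, in3=1, in4=1, in5=1, in6=1:
t1 = in2 AND in0 = 0 AND 0 = 0
t2 = NOT t1 = NOT 0 = 1
t3 = in5 AND t2 = 1 AND 1 = 1
t4 = in6 AND t3 = 1 AND 1 = 1
t5 = t3 OR t4 = 1 OR 1 = 1
t6 = t5 AND in1 = 1 AND 1 = 1
t7 = in3 AND t6 = 1 AND 1 = 1
t8 = in4 AND t7 = 1 AND 1 = 1
So t8 = 1 as required.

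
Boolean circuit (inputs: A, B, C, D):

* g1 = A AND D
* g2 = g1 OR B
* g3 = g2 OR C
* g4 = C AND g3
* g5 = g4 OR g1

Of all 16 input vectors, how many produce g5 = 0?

6

g5 = g4 OR g1 must be 0, so both g4 = 0 and g1 = 0.
Satisfying assignments:
  A=0, B=0, C=0, D=0
  A=0, B=0, C=0, D=1
  A=0, B=1, C=0, D=0
  A=0, B=1, C=0, D=1
  A=1, B=0, C=0, D=0
  A=1, B=1, C=0, D=0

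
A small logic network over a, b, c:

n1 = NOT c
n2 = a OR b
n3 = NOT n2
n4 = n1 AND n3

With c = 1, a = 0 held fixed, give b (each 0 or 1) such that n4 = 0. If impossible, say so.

b=0

Check with c = 1, a = 0 and b=0:
n1 = NOT c = NOT 1 = 0
n2 = a OR b = 0 OR 0 = 0
n3 = NOT n2 = NOT 0 = 1
n4 = n1 AND n3 = 0 AND 1 = 0
So n4 = 0.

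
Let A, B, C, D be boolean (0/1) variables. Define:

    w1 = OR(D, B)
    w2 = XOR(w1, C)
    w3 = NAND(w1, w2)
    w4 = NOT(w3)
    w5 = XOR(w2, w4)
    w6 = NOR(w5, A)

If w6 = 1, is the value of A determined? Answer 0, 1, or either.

0

w6 = NOR(w5, A) must be 1, so both w5 = 0 and A = 0.
w5 = XOR(w2, w4) must be 0, so w2 and w4 are equal.
Every assignment with w6 = 1 has A = 0; there are 7 such assignment(s).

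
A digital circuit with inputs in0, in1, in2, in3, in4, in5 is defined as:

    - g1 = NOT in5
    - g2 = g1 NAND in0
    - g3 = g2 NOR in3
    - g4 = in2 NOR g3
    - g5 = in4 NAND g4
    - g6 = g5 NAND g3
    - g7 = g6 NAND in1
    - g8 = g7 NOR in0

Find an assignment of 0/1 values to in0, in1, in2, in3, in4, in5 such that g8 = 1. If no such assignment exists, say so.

in0=0 in1=1 in2=0 in3=1 in4=0 in5=0

g8 = g7 NOR in0 must be 1, so both g7 = 0 and in0 = 0.
Check with in0=0 in1=1 in2=0 in3=1 in4=0 in5=0:
g1 = NOT in5 = NOT 0 = 1
g2 = g1 NAND in0 = 1 NAND 0 = 1
g3 = g2 NOR in3 = 1 NOR 1 = 0
g4 = in2 NOR g3 = 0 NOR 0 = 1
g5 = in4 NAND g4 = 0 NAND 1 = 1
g6 = g5 NAND g3 = 1 NAND 0 = 1
g7 = g6 NAND in1 = 1 NAND 1 = 0
g8 = g7 NOR in0 = 0 NOR 0 = 1
So g8 = 1 as required.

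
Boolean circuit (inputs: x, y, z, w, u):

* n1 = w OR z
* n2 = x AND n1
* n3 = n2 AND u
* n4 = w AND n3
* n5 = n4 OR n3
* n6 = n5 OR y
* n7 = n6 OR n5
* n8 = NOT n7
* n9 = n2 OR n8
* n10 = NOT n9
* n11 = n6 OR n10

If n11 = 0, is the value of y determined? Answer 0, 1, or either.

n11 = n6 OR n10 must be 0, so both n6 = 0 and n10 = 0.
Every assignment with n11 = 0 has y = 0; there are 13 such assignment(s).

0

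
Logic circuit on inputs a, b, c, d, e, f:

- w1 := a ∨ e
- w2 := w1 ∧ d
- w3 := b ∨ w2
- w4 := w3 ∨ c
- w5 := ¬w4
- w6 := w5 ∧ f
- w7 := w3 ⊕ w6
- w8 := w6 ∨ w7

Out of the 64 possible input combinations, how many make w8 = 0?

w8 = w6 ∨ w7 must be 0, so both w6 = 0 and w7 = 0.
Enumerating the 64 input combinations, 15 give w8 = 0 and 49 give w8 = 1.

15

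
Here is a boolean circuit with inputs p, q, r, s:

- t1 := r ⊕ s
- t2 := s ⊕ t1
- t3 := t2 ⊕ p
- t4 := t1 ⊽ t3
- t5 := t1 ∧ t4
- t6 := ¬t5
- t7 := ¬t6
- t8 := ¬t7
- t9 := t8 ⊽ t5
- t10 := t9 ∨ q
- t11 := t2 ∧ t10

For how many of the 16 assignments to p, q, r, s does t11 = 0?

12

t11 = t2 ∧ t10 must be 0, so at least one of t2, t10 is 0.
Enumerating the 16 input combinations, 12 give t11 = 0 and 4 give t11 = 1.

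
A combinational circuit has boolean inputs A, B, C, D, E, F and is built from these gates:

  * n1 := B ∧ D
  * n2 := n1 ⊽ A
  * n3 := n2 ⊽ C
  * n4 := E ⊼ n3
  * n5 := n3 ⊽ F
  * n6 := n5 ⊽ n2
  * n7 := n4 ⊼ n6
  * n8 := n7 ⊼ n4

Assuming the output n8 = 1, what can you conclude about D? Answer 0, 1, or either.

either

Both values of D occur among assignments with n8 = 1:
  D=0: A=1, B=0, C=0, D=0, E=0, F=0
  D=1: A=0, B=1, C=0, D=1, E=0, F=0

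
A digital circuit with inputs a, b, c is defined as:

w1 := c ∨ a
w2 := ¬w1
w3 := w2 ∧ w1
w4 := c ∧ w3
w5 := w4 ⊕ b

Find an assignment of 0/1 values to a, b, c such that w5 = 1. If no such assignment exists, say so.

w5 = w4 ⊕ b must be 1, so w4 and b differ.
Check with a=0, b=1, c=0:
w1 = c ∨ a = 0 ∨ 0 = 0
w2 = ¬w1 = ¬0 = 1
w3 = w2 ∧ w1 = 1 ∧ 0 = 0
w4 = c ∧ w3 = 0 ∧ 0 = 0
w5 = w4 ⊕ b = 0 ⊕ 1 = 1
So w5 = 1 as required.

a=0, b=1, c=0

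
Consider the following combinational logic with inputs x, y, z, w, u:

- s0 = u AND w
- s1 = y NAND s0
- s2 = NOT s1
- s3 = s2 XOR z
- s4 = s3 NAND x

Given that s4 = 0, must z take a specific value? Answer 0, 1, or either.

Both values of z occur among assignments with s4 = 0:
  z=0: x=1, y=1, z=0, w=1, u=1
  z=1: x=1, y=0, z=1, w=0, u=0

either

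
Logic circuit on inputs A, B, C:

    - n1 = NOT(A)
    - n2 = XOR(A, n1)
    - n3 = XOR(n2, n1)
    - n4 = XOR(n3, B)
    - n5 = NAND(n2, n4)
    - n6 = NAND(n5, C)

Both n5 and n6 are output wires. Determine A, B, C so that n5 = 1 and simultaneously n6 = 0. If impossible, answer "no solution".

A=0, B=0, C=1

Check with A=0, B=0, C=1:
n1 = NOT(A) = NOT 0 = 1
n2 = XOR(A, n1) = XOR(0, 1) = 1
n3 = XOR(n2, n1) = XOR(1, 1) = 0
n4 = XOR(n3, B) = XOR(0, 0) = 0
n5 = NAND(n2, n4) = NAND(1, 0) = 1
n6 = NAND(n5, C) = NAND(1, 1) = 0
So n5 = 1 and n6 = 0.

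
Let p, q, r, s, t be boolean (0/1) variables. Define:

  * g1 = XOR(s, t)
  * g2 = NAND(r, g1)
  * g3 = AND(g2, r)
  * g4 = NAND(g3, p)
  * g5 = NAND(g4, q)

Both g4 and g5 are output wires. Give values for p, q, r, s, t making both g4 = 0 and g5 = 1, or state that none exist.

Check with p=1, q=0, r=1, s=1, t=1:
g1 = XOR(s, t) = XOR(1, 1) = 0
g2 = NAND(r, g1) = NAND(1, 0) = 1
g3 = AND(g2, r) = AND(1, 1) = 1
g4 = NAND(g3, p) = NAND(1, 1) = 0
g5 = NAND(g4, q) = NAND(0, 0) = 1
So g4 = 0 and g5 = 1.

p=1, q=0, r=1, s=1, t=1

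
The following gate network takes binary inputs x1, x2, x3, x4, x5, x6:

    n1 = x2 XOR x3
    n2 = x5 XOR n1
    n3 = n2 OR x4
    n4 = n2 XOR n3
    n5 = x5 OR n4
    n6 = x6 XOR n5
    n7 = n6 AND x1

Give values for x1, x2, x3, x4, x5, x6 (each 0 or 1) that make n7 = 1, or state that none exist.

n7 = n6 AND x1 must be 1, so both n6 = 1 and x1 = 1.
n6 = x6 XOR n5 must be 1, so x6 and n5 differ.
Check with x1=1, x2=0, x3=0, x4=1, x5=0, x6=0:
n1 = x2 XOR x3 = 0 XOR 0 = 0
n2 = x5 XOR n1 = 0 XOR 0 = 0
n3 = n2 OR x4 = 0 OR 1 = 1
n4 = n2 XOR n3 = 0 XOR 1 = 1
n5 = x5 OR n4 = 0 OR 1 = 1
n6 = x6 XOR n5 = 0 XOR 1 = 1
n7 = n6 AND x1 = 1 AND 1 = 1
So n7 = 1 as required.

x1=1, x2=0, x3=0, x4=1, x5=0, x6=0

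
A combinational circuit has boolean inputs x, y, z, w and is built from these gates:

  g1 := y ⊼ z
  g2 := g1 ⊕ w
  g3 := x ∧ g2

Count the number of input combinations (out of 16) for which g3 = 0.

g3 = x ∧ g2 must be 0, so at least one of x, g2 is 0.
Enumerating the 16 input combinations, 12 give g3 = 0 and 4 give g3 = 1.

12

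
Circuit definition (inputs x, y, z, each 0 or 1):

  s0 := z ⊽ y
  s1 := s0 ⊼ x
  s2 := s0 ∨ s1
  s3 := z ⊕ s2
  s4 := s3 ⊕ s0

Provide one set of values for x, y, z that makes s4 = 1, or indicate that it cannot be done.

x=0 y=1 z=0

s4 = s3 ⊕ s0 must be 1, so s3 and s0 differ.
Check with x=0 y=1 z=0:
s0 = z ⊽ y = 0 ⊽ 1 = 0
s1 = s0 ⊼ x = 0 ⊼ 0 = 1
s2 = s0 ∨ s1 = 0 ∨ 1 = 1
s3 = z ⊕ s2 = 0 ⊕ 1 = 1
s4 = s3 ⊕ s0 = 1 ⊕ 0 = 1
So s4 = 1 as required.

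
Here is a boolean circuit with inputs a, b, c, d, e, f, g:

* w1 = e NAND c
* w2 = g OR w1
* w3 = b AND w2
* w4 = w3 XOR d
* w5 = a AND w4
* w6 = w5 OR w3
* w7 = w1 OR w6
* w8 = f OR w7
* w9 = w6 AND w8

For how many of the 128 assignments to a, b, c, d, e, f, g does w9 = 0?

w9 = w6 AND w8 must be 0, so at least one of w6, w8 is 0.
Enumerating the 128 input combinations, 54 give w9 = 0 and 74 give w9 = 1.

54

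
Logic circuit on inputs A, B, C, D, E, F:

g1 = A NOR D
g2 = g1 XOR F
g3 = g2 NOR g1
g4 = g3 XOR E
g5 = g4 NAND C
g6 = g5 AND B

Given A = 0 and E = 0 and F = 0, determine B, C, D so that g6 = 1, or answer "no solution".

g6 = g5 AND B must be 1, so both g5 = 1 and B = 1.
g5 = g4 NAND C must be 1, so at least one of g4, C is 0.
Check with A = 0 and E = 0 and F = 0 and B=1, C=1, D=0:
g1 = A NOR D = 0 NOR 0 = 1
g2 = g1 XOR F = 1 XOR 0 = 1
g3 = g2 NOR g1 = 1 NOR 1 = 0
g4 = g3 XOR E = 0 XOR 0 = 0
g5 = g4 NAND C = 0 NAND 1 = 1
g6 = g5 AND B = 1 AND 1 = 1
So g6 = 1.

B=1, C=1, D=0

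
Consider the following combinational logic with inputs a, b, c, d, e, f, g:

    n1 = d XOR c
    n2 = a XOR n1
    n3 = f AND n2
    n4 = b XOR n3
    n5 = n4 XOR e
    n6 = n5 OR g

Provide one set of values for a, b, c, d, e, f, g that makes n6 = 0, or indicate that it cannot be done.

a=0 b=1 c=0 d=1 e=1 f=0 g=0

n6 = n5 OR g must be 0, so both n5 = 0 and g = 0.
Check with a=0 b=1 c=0 d=1 e=1 f=0 g=0:
n1 = d XOR c = 1 XOR 0 = 1
n2 = a XOR n1 = 0 XOR 1 = 1
n3 = f AND n2 = 0 AND 1 = 0
n4 = b XOR n3 = 1 XOR 0 = 1
n5 = n4 XOR e = 1 XOR 1 = 0
n6 = n5 OR g = 0 OR 0 = 0
So n6 = 0 as required.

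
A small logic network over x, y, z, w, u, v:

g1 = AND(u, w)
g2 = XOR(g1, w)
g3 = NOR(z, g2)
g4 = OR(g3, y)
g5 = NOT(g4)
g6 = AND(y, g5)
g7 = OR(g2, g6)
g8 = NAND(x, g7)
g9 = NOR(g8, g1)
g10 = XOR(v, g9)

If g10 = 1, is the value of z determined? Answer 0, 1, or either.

Both values of z occur among assignments with g10 = 1:
  z=0: x=0, y=0, z=0, w=0, u=0, v=1
  z=1: x=0, y=0, z=1, w=0, u=0, v=1

either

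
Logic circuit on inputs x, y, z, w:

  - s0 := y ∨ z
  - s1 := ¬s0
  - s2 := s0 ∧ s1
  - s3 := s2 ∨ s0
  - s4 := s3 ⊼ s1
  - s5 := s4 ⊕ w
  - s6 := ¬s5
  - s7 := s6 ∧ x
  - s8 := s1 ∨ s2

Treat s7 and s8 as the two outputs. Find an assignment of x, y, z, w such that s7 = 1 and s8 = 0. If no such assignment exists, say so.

Check with x=1, y=1, z=1, w=1:
s0 = y ∨ z = 1 ∨ 1 = 1
s1 = ¬s0 = ¬1 = 0
s2 = s0 ∧ s1 = 1 ∧ 0 = 0
s3 = s2 ∨ s0 = 0 ∨ 1 = 1
s4 = s3 ⊼ s1 = 1 ⊼ 0 = 1
s5 = s4 ⊕ w = 1 ⊕ 1 = 0
s6 = ¬s5 = ¬0 = 1
s7 = s6 ∧ x = 1 ∧ 1 = 1
s8 = s1 ∨ s2 = 0 ∨ 0 = 0
So s7 = 1 and s8 = 0.

x=1, y=1, z=1, w=1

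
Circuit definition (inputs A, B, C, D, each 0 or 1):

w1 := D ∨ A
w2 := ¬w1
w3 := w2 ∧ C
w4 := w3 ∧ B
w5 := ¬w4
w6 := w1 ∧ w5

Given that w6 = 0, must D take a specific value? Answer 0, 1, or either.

w6 = w1 ∧ w5 must be 0, so at least one of w1, w5 is 0.
Every assignment with w6 = 0 has D = 0; there are 4 such assignment(s).
  A=0, B=0, C=0, D=0
  A=0, B=0, C=1, D=0
  A=0, B=1, C=0, D=0
  A=0, B=1, C=1, D=0

0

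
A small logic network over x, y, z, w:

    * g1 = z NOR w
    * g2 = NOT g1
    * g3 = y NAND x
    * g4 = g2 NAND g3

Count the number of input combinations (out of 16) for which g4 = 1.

g4 = g2 NAND g3 must be 1, so at least one of g2, g3 is 0.
Enumerating the 16 input combinations, 7 give g4 = 1 and 9 give g4 = 0.

7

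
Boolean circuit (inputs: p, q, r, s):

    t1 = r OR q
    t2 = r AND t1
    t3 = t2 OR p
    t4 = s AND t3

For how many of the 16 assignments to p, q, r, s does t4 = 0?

10

t4 = s AND t3 must be 0, so at least one of s, t3 is 0.
Enumerating the 16 input combinations, 10 give t4 = 0 and 6 give t4 = 1.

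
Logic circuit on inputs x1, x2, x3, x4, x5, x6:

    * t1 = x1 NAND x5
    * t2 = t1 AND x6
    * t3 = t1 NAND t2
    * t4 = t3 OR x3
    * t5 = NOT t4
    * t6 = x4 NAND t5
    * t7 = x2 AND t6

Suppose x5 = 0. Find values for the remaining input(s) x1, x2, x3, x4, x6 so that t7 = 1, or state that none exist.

Check with x5 = 0 and x1=1, x2=1, x3=1, x4=1, x6=1:
t1 = x1 NAND x5 = 1 NAND 0 = 1
t2 = t1 AND x6 = 1 AND 1 = 1
t3 = t1 NAND t2 = 1 NAND 1 = 0
t4 = t3 OR x3 = 0 OR 1 = 1
t5 = NOT t4 = NOT 1 = 0
t6 = x4 NAND t5 = 1 NAND 0 = 1
t7 = x2 AND t6 = 1 AND 1 = 1
So t7 = 1.

x1=1 x2=1 x3=1 x4=1 x6=1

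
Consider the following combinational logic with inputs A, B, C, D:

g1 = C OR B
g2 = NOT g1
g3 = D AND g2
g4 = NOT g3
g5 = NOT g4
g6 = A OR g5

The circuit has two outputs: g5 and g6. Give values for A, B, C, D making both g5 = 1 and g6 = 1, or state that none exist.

Check with A=1 B=0 C=0 D=1:
g1 = C OR B = 0 OR 0 = 0
g2 = NOT g1 = NOT 0 = 1
g3 = D AND g2 = 1 AND 1 = 1
g4 = NOT g3 = NOT 1 = 0
g5 = NOT g4 = NOT 0 = 1
g6 = A OR g5 = 1 OR 1 = 1
So g5 = 1 and g6 = 1.

A=1 B=0 C=0 D=1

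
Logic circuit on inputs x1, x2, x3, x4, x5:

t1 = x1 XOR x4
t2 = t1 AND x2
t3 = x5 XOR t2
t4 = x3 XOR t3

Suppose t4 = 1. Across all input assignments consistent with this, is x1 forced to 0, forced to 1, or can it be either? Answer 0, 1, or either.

either

Both values of x1 occur among assignments with t4 = 1:
  x1=0: x1=0, x2=0, x3=0, x4=0, x5=1
  x1=1: x1=1, x2=0, x3=0, x4=0, x5=1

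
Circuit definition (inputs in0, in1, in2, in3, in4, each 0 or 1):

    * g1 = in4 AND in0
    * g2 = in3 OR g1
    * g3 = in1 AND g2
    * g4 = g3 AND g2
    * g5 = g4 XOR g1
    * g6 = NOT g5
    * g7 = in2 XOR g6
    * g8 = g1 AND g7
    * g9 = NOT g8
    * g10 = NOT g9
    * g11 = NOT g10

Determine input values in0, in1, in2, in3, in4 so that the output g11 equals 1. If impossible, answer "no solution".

in0=0, in1=1, in2=0, in3=0, in4=1

Check with in0=0, in1=1, in2=0, in3=0, in4=1:
g1 = in4 AND in0 = 1 AND 0 = 0
g2 = in3 OR g1 = 0 OR 0 = 0
g3 = in1 AND g2 = 1 AND 0 = 0
g4 = g3 AND g2 = 0 AND 0 = 0
g5 = g4 XOR g1 = 0 XOR 0 = 0
g6 = NOT g5 = NOT 0 = 1
g7 = in2 XOR g6 = 0 XOR 1 = 1
g8 = g1 AND g7 = 0 AND 1 = 0
g9 = NOT g8 = NOT 0 = 1
g10 = NOT g9 = NOT 1 = 0
g11 = NOT g10 = NOT 0 = 1
So g11 = 1 as required.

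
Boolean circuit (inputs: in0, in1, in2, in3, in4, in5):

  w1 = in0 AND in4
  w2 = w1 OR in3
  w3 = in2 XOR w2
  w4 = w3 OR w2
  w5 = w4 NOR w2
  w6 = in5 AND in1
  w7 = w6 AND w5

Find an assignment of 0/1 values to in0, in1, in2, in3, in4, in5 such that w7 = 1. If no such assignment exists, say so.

w7 = w6 AND w5 must be 1, so both w6 = 1 and w5 = 1.
w6 = in5 AND in1 must be 1, so both in5 = 1 and in1 = 1.
Check with in0=0, in1=1, in2=0, in3=0, in4=0, in5=1:
w1 = in0 AND in4 = 0 AND 0 = 0
w2 = w1 OR in3 = 0 OR 0 = 0
w3 = in2 XOR w2 = 0 XOR 0 = 0
w4 = w3 OR w2 = 0 OR 0 = 0
w5 = w4 NOR w2 = 0 NOR 0 = 1
w6 = in5 AND in1 = 1 AND 1 = 1
w7 = w6 AND w5 = 1 AND 1 = 1
So w7 = 1 as required.

in0=0, in1=1, in2=0, in3=0, in4=0, in5=1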